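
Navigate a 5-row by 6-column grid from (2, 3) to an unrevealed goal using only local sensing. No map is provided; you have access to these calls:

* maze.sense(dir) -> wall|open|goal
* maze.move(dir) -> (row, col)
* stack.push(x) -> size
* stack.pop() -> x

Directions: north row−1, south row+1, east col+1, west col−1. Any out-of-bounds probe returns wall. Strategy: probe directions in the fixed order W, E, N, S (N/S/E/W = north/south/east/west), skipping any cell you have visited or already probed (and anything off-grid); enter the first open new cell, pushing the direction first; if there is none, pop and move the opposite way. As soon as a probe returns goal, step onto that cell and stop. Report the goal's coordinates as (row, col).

Do: sense[dir→west]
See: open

Do: push[x→west]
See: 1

Do: move[dir→west]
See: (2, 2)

Do: sense[dir→west]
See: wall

Do: sense[dir→north]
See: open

Do: push[x→north]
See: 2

Do: move[dir→north]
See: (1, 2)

Do: sense[dir→west]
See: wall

Do: sense[dir→east]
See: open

Do: push[x→east]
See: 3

Do: move[dir→east]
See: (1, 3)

Do: sense[dir→east]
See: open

Do: push[x→east]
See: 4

Do: move[dir→east]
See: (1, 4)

Do: sense[dir→east]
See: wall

Do: sense[dir→north]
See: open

Do: push[x→north]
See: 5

Do: move[dir→north]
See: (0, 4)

Do: sense[dir→west]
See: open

Do: push[x→west]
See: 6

Do: move[dir→west]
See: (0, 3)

Do: sense[dir→west]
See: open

Do: push[x→west]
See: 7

Do: move[dir→west]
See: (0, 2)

Do: sense[dir→west]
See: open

Do: push[x→west]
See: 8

Do: move[dir→west]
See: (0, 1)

Do: sense[dir→west]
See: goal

Do: move[dir→west]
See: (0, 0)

Answer: (0, 0)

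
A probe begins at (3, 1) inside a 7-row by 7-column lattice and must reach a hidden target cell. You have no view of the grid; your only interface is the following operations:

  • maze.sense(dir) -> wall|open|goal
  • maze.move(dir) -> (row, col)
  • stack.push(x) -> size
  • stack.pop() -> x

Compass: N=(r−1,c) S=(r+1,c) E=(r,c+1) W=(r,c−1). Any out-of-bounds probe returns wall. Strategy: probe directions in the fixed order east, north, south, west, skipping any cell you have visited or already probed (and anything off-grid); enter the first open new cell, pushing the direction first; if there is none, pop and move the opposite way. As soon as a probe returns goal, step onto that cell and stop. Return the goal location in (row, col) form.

;; maze.sense(dir→east) ~> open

;; stack.push(x→east) ~> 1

;; maze.move(dir→east) ~> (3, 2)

;; maze.sense(dir→east) ~> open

;; stack.push(x→east) ~> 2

;; maze.move(dir→east) ~> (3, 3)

;; maze.sense(dir→east) ~> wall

;; maze.sense(dir→north) ~> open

;; stack.push(x→north) ~> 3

;; maze.move(dir→north) ~> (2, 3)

;; maze.sense(dir→east) ~> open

;; stack.push(x→east) ~> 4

;; maze.move(dir→east) ~> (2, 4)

;; maze.sense(dir→east) ~> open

;; stack.push(x→east) ~> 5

;; maze.move(dir→east) ~> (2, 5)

;; maze.sense(dir→east) ~> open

;; stack.push(x→east) ~> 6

;; maze.move(dir→east) ~> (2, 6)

;; maze.sense(dir→north) ~> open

;; stack.push(x→north) ~> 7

;; maze.move(dir→north) ~> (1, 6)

;; maze.sense(dir→north) ~> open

;; stack.push(x→north) ~> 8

;; maze.move(dir→north) ~> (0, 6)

;; maze.sense(dir→west) ~> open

;; stack.push(x→west) ~> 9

;; maze.move(dir→west) ~> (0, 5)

;; maze.sense(dir→south) ~> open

;; stack.push(x→south) ~> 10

;; maze.move(dir→south) ~> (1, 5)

;; maze.sense(dir→west) ~> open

;; stack.push(x→west) ~> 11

;; maze.move(dir→west) ~> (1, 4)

;; maze.sense(dir→north) ~> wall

;; maze.sense(dir→west) ~> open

;; stack.push(x→west) ~> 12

;; maze.move(dir→west) ~> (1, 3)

;; maze.sense(dir→north) ~> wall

;; maze.sense(dir→west) ~> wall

;; stack.pop() ~> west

;; maze.move(dir→east) ~> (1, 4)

;; stack.pop() ~> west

;; maze.move(dir→east) ~> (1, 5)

;; stack.pop() ~> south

;; maze.move(dir→north) ~> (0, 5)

;; stack.pop() ~> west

;; maze.move(dir→east) ~> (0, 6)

;; stack.pop() ~> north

;; maze.move(dir→south) ~> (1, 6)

;; stack.pop() ~> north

;; maze.move(dir→south) ~> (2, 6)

;; maze.sense(dir→south) ~> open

;; stack.push(x→south) ~> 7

;; maze.move(dir→south) ~> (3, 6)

;; maze.sense(dir→south) ~> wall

;; maze.sense(dir→west) ~> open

;; stack.push(x→west) ~> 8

;; maze.move(dir→west) ~> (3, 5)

;; maze.sense(dir→south) ~> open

;; stack.push(x→south) ~> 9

;; maze.move(dir→south) ~> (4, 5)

;; maze.sense(dir→south) ~> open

;; stack.push(x→south) ~> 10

;; maze.move(dir→south) ~> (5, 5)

;; maze.sense(dir→east) ~> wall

;; maze.sense(dir→south) ~> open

;; stack.push(x→south) ~> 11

;; maze.move(dir→south) ~> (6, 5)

;; maze.sense(dir→east) ~> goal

;; maze.move(dir→east) ~> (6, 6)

Answer: (6, 6)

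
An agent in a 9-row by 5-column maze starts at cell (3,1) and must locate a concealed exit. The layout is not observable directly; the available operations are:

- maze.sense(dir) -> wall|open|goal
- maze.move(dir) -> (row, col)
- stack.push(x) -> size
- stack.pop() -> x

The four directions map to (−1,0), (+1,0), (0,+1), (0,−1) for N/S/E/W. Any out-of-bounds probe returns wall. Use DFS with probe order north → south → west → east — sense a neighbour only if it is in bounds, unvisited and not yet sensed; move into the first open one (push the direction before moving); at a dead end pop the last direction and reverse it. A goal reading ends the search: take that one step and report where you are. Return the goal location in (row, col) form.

I try sense using dir=north, which returns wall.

I try sense using dir=south, and observe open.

Calling push using x=south, yielding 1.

I invoke move using dir=south, → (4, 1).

Next I call sense using dir=south, : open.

Using push using x=south, which returns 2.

Next I call move using dir=south, yielding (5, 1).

I invoke sense using dir=south, which returns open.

Calling push using x=south, and see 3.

Then move using dir=south, : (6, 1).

Next I call sense using dir=south, and get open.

I invoke push using x=south, which returns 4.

I call move using dir=south, which returns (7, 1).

I call sense using dir=south, giving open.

I run push using x=south, which returns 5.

Then move using dir=south, and observe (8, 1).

I invoke sense using dir=west, — result: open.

I run push using x=west, and see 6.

Using move using dir=west, and get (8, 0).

I run sense using dir=north, giving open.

I run push using x=north, → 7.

I run move using dir=north, → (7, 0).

Now I run sense using dir=north, giving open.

Then push using x=north, yielding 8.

I invoke move using dir=north, — result: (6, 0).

I run sense using dir=north, which returns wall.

I use pop, and observe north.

I try move using dir=south, : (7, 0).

I call pop, yielding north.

Next I call move using dir=south, yielding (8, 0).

I invoke pop(), and get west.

Next I call move using dir=east, and get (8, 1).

Invoking sense using dir=east, giving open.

Invoking push using x=east, which returns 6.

Invoking move using dir=east, → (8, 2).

I invoke sense using dir=north, giving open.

I invoke push using x=north, and observe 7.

Using move using dir=north, — result: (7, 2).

I run sense using dir=north, and see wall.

Invoking sense using dir=east, → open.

I call push using x=east, and observe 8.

I try move using dir=east, and see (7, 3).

Invoking sense using dir=north, and see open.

I run push using x=north, : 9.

Invoking move using dir=north, and see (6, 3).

Next I call sense using dir=north, → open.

Using push using x=north, giving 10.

I invoke move using dir=north, and see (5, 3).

Now I run sense using dir=north, which returns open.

I invoke push using x=north, which returns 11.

Using move using dir=north, yielding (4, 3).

I run sense using dir=north, yielding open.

Then push using x=north, — result: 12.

I call move using dir=north, and see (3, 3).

I invoke sense using dir=north, which returns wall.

Then sense using dir=west, : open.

Now I run push using x=west, — result: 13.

Now I run move using dir=west, which returns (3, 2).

Using sense using dir=north, and observe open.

I invoke push using x=north, → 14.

I use move using dir=north, giving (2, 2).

Next I call sense using dir=north, and observe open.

Invoking push using x=north, and see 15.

Now I run move using dir=north, yielding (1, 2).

I invoke sense using dir=north, and observe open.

I use push using x=north, → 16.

I call move using dir=north, giving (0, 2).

I invoke sense using dir=west, → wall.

Invoking sense using dir=east, — result: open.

Next I call push using x=east, : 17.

I try move using dir=east, — result: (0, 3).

Then sense using dir=south, and observe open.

I call push using x=south, and see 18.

I call move using dir=south, which returns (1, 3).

I run sense using dir=east, and get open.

Now I run push using x=east, which returns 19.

I try move using dir=east, yielding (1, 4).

Now I run sense using dir=north, and get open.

I run push using x=north, yielding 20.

Then move using dir=north, yielding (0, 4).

Now I run pop(), yielding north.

I use move using dir=south, and see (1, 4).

Using sense using dir=south, which returns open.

Calling push using x=south, and see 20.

Now I run move using dir=south, giving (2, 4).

Invoking sense using dir=south, — result: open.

Using push using x=south, : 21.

Using move using dir=south, : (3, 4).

I try sense using dir=south, and get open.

Now I run push using x=south, yielding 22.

I call move using dir=south, — result: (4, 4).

I run sense using dir=south, which returns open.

Then push using x=south, and observe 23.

Calling move using dir=south, yielding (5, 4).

Next I call sense using dir=south, : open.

Now I run push using x=south, : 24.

Now I run move using dir=south, → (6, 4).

Invoking sense using dir=south, yielding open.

I try push using x=south, which returns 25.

I call move using dir=south, giving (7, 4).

Next I call sense using dir=south, and see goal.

Calling move using dir=south, yielding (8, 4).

Answer: (8, 4)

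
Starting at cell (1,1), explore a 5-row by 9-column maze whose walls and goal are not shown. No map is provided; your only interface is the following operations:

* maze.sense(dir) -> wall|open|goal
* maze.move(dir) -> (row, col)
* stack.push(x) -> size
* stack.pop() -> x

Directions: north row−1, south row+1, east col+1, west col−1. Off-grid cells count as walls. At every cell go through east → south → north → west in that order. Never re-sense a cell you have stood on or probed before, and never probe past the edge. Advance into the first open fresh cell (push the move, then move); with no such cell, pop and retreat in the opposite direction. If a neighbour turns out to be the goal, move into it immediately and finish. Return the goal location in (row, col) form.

Now I run maze.sense with dir=east, which returns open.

I call stack.push with x=east, and get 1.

I call maze.move with dir=east, : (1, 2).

Using maze.sense with dir=east, yielding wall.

Now I run maze.sense with dir=south, which returns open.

Next I call stack.push with x=south, and observe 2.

Then maze.move with dir=south, which returns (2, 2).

I try maze.sense with dir=east, and see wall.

Then maze.sense with dir=south, yielding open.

I call stack.push with x=south, and observe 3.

I call maze.move with dir=south, and observe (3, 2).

Invoking maze.sense with dir=east, — result: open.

Using stack.push with x=east, giving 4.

Using maze.move with dir=east, → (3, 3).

Invoking maze.sense with dir=east, and get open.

I run stack.push with x=east, giving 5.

I call maze.move with dir=east, → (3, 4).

I invoke maze.sense with dir=east, → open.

Then stack.push with x=east, : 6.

I invoke maze.move with dir=east, which returns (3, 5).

Then maze.sense with dir=east, which returns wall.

I use maze.sense with dir=south, which returns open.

Next I call stack.push with x=south, → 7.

Calling maze.move with dir=south, yielding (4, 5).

I use maze.sense with dir=east, giving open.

I use stack.push with x=east, and get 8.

I use maze.move with dir=east, yielding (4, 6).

Invoking maze.sense with dir=east, — result: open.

Now I run stack.push with x=east, which returns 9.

Now I run maze.move with dir=east, and get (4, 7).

I run maze.sense with dir=east, → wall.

I run maze.sense with dir=north, and get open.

Invoking stack.push with x=north, giving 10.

I use maze.move with dir=north, yielding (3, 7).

Now I run maze.sense with dir=east, giving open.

I use stack.push with x=east, which returns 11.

Calling maze.move with dir=east, : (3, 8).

Using maze.sense with dir=north, and observe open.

Calling stack.push with x=north, — result: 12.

Now I run maze.move with dir=north, which returns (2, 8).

Using maze.sense with dir=north, which returns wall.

I invoke maze.sense with dir=west, giving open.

I try stack.push with x=west, and observe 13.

Invoking maze.move with dir=west, and see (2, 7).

Then maze.sense with dir=north, and get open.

Invoking stack.push with x=north, yielding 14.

Next I call maze.move with dir=north, which returns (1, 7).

Next I call maze.sense with dir=north, → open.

I use stack.push with x=north, giving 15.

I invoke maze.move with dir=north, yielding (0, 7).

Then maze.sense with dir=east, which returns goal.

Invoking maze.move with dir=east, → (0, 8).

Answer: (0, 8)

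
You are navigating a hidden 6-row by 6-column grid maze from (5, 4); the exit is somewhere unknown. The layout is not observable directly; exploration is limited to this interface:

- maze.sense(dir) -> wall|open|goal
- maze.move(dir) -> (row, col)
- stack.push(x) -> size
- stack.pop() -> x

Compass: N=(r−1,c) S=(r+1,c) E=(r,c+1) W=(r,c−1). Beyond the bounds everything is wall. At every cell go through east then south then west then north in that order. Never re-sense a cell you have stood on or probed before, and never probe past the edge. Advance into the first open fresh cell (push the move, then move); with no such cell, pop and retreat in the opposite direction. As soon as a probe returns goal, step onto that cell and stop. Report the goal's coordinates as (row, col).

% maze.sense(dir=east) == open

% stack.push(x=east) == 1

% maze.move(dir=east) == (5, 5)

% maze.sense(dir=north) == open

% stack.push(x=north) == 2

% maze.move(dir=north) == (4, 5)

% maze.sense(dir=west) == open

% stack.push(x=west) == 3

% maze.move(dir=west) == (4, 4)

% maze.sense(dir=west) == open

% stack.push(x=west) == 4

% maze.move(dir=west) == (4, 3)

% maze.sense(dir=south) == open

% stack.push(x=south) == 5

% maze.move(dir=south) == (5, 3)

% maze.sense(dir=west) == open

% stack.push(x=west) == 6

% maze.move(dir=west) == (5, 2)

% maze.sense(dir=west) == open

% stack.push(x=west) == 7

% maze.move(dir=west) == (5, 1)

% maze.sense(dir=west) == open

% stack.push(x=west) == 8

% maze.move(dir=west) == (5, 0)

% maze.sense(dir=north) == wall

% stack.pop() == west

% maze.move(dir=east) == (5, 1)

% maze.sense(dir=north) == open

% stack.push(x=north) == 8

% maze.move(dir=north) == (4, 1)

% maze.sense(dir=east) == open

% stack.push(x=east) == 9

% maze.move(dir=east) == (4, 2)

% maze.sense(dir=north) == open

% stack.push(x=north) == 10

% maze.move(dir=north) == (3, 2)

% maze.sense(dir=east) == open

% stack.push(x=east) == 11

% maze.move(dir=east) == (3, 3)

% maze.sense(dir=east) == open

% stack.push(x=east) == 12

% maze.move(dir=east) == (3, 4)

% maze.sense(dir=east) == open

% stack.push(x=east) == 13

% maze.move(dir=east) == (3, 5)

% maze.sense(dir=north) == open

% stack.push(x=north) == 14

% maze.move(dir=north) == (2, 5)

% maze.sense(dir=west) == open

% stack.push(x=west) == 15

% maze.move(dir=west) == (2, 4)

% maze.sense(dir=west) == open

% stack.push(x=west) == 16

% maze.move(dir=west) == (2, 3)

% maze.sense(dir=west) == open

% stack.push(x=west) == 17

% maze.move(dir=west) == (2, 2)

% maze.sense(dir=west) == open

% stack.push(x=west) == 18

% maze.move(dir=west) == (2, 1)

% maze.sense(dir=south) == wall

% maze.sense(dir=west) == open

% stack.push(x=west) == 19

% maze.move(dir=west) == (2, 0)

% maze.sense(dir=south) == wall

% maze.sense(dir=north) == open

% stack.push(x=north) == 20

% maze.move(dir=north) == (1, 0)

% maze.sense(dir=east) == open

% stack.push(x=east) == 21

% maze.move(dir=east) == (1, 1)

% maze.sense(dir=east) == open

% stack.push(x=east) == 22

% maze.move(dir=east) == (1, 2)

% maze.sense(dir=east) == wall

% maze.sense(dir=north) == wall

% stack.pop() == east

% maze.move(dir=west) == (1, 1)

% maze.sense(dir=north) == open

% stack.push(x=north) == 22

% maze.move(dir=north) == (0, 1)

% maze.sense(dir=west) == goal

% maze.move(dir=west) == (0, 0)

Answer: (0, 0)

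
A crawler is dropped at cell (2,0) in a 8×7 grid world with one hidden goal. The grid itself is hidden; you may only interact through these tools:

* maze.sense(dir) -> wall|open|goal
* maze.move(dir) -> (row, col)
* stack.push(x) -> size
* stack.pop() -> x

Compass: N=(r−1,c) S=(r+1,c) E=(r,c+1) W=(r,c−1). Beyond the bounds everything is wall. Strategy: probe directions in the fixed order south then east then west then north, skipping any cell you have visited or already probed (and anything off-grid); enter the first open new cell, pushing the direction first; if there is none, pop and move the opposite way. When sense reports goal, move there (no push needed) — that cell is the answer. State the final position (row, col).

% maze.sense south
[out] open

% stack.push south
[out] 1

% maze.move south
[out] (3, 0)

% maze.sense south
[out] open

% stack.push south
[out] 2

% maze.move south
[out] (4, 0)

% maze.sense south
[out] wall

% maze.sense east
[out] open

% stack.push east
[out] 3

% maze.move east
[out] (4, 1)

% maze.sense south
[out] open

% stack.push south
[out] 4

% maze.move south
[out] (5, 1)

% maze.sense south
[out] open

% stack.push south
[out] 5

% maze.move south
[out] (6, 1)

% maze.sense south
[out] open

% stack.push south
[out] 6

% maze.move south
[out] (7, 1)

% maze.sense east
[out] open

% stack.push east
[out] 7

% maze.move east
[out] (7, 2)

% maze.sense east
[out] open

% stack.push east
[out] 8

% maze.move east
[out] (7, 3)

% maze.sense east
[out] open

% stack.push east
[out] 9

% maze.move east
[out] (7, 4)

% maze.sense east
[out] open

% stack.push east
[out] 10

% maze.move east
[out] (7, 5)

% maze.sense east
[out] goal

% maze.move east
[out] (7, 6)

Answer: (7, 6)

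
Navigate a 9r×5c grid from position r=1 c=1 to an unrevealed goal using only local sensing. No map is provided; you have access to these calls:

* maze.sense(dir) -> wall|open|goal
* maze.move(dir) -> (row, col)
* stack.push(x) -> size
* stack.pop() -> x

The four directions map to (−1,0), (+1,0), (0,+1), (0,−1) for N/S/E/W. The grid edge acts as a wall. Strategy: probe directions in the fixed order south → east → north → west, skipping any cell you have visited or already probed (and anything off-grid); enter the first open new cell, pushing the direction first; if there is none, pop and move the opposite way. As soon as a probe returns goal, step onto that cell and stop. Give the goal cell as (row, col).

Step: maze.sense[dir=south]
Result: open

Step: stack.push[x=south]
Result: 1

Step: maze.move[dir=south]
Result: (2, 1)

Step: maze.sense[dir=south]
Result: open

Step: stack.push[x=south]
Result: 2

Step: maze.move[dir=south]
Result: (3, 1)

Step: maze.sense[dir=south]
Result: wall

Step: maze.sense[dir=east]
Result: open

Step: stack.push[x=east]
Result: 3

Step: maze.move[dir=east]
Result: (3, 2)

Step: maze.sense[dir=south]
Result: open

Step: stack.push[x=south]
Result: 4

Step: maze.move[dir=south]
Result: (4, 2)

Step: maze.sense[dir=south]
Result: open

Step: stack.push[x=south]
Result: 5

Step: maze.move[dir=south]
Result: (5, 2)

Step: maze.sense[dir=south]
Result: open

Step: stack.push[x=south]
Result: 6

Step: maze.move[dir=south]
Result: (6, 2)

Step: maze.sense[dir=south]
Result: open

Step: stack.push[x=south]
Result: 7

Step: maze.move[dir=south]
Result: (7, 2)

Step: maze.sense[dir=south]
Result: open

Step: stack.push[x=south]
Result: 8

Step: maze.move[dir=south]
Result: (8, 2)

Step: maze.sense[dir=east]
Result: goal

Step: maze.move[dir=east]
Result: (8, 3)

Answer: (8, 3)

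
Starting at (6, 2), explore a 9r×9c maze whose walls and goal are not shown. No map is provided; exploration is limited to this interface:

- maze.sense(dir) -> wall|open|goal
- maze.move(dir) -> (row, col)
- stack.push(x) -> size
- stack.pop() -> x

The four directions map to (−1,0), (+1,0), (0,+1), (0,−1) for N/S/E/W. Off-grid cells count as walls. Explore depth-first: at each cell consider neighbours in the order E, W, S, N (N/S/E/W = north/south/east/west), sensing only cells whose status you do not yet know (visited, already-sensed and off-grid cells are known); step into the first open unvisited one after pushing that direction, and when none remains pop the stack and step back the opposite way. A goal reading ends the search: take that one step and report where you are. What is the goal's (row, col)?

$ maze.sense dir→east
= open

$ stack.push x→east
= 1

$ maze.move dir→east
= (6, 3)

$ maze.sense dir→east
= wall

$ maze.sense dir→south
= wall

$ maze.sense dir→north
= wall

$ stack.pop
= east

$ maze.move dir→west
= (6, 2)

$ maze.sense dir→west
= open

$ stack.push x→west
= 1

$ maze.move dir→west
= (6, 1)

$ maze.sense dir→west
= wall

$ maze.sense dir→south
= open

$ stack.push x→south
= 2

$ maze.move dir→south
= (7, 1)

$ maze.sense dir→east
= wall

$ maze.sense dir→west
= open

$ stack.push x→west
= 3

$ maze.move dir→west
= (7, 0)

$ maze.sense dir→south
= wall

$ stack.pop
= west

$ maze.move dir→east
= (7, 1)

$ maze.sense dir→south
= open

$ stack.push x→south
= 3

$ maze.move dir→south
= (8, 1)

$ maze.sense dir→east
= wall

$ stack.pop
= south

$ maze.move dir→north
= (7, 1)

$ stack.pop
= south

$ maze.move dir→north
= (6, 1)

$ maze.sense dir→north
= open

$ stack.push x→north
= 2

$ maze.move dir→north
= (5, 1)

$ maze.sense dir→east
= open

$ stack.push x→east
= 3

$ maze.move dir→east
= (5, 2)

$ maze.sense dir→north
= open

$ stack.push x→north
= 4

$ maze.move dir→north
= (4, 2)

$ maze.sense dir→east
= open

$ stack.push x→east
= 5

$ maze.move dir→east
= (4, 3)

$ maze.sense dir→east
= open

$ stack.push x→east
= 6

$ maze.move dir→east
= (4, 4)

$ maze.sense dir→east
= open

$ stack.push x→east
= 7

$ maze.move dir→east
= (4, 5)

$ maze.sense dir→east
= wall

$ maze.sense dir→south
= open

$ stack.push x→south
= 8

$ maze.move dir→south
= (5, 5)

$ maze.sense dir→east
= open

$ stack.push x→east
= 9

$ maze.move dir→east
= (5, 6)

$ maze.sense dir→east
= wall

$ maze.sense dir→south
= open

$ stack.push x→south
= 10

$ maze.move dir→south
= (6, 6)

$ maze.sense dir→east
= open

$ stack.push x→east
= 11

$ maze.move dir→east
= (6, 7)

$ maze.sense dir→east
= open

$ stack.push x→east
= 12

$ maze.move dir→east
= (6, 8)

$ maze.sense dir→south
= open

$ stack.push x→south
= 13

$ maze.move dir→south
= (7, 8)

$ maze.sense dir→west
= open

$ stack.push x→west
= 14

$ maze.move dir→west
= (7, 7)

$ maze.sense dir→west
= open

$ stack.push x→west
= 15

$ maze.move dir→west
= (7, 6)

$ maze.sense dir→west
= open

$ stack.push x→west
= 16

$ maze.move dir→west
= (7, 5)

$ maze.sense dir→west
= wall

$ maze.sense dir→south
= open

$ stack.push x→south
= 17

$ maze.move dir→south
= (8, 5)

$ maze.sense dir→east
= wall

$ maze.sense dir→west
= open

$ stack.push x→west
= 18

$ maze.move dir→west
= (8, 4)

$ maze.sense dir→west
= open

$ stack.push x→west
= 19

$ maze.move dir→west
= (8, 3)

$ stack.pop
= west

$ maze.move dir→east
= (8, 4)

$ stack.pop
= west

$ maze.move dir→east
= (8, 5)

$ stack.pop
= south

$ maze.move dir→north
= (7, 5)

$ maze.sense dir→north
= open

$ stack.push x→north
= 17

$ maze.move dir→north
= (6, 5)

$ stack.pop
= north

$ maze.move dir→south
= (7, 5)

$ stack.pop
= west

$ maze.move dir→east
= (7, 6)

$ stack.pop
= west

$ maze.move dir→east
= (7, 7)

$ maze.sense dir→south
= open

$ stack.push x→south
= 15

$ maze.move dir→south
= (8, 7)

$ maze.sense dir→east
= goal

$ maze.move dir→east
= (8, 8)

Answer: (8, 8)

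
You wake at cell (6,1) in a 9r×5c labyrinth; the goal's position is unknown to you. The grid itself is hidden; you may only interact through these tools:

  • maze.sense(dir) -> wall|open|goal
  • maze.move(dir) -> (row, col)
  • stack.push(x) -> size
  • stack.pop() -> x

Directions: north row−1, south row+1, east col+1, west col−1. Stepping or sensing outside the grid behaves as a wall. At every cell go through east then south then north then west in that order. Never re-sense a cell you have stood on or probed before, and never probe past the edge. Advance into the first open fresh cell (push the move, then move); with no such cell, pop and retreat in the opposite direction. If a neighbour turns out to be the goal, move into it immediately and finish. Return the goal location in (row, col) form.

;; sense(dir='east') : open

;; push(x='east') : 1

;; move(dir='east') : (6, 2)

;; sense(dir='east') : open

;; push(x='east') : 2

;; move(dir='east') : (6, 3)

;; sense(dir='east') : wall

;; sense(dir='south') : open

;; push(x='south') : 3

;; move(dir='south') : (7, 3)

;; sense(dir='east') : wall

;; sense(dir='south') : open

;; push(x='south') : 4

;; move(dir='south') : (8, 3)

;; sense(dir='east') : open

;; push(x='east') : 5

;; move(dir='east') : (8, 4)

;; pop() : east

;; move(dir='west') : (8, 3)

;; sense(dir='west') : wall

;; pop() : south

;; move(dir='north') : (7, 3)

;; sense(dir='west') : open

;; push(x='west') : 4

;; move(dir='west') : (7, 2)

;; sense(dir='west') : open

;; push(x='west') : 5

;; move(dir='west') : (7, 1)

;; sense(dir='south') : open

;; push(x='south') : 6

;; move(dir='south') : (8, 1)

;; sense(dir='west') : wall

;; pop() : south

;; move(dir='north') : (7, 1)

;; sense(dir='west') : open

;; push(x='west') : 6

;; move(dir='west') : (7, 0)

;; sense(dir='north') : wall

;; pop() : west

;; move(dir='east') : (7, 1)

;; pop() : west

;; move(dir='east') : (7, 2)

;; pop() : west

;; move(dir='east') : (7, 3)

;; pop() : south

;; move(dir='north') : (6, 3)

;; sense(dir='north') : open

;; push(x='north') : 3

;; move(dir='north') : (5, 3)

;; sense(dir='east') : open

;; push(x='east') : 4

;; move(dir='east') : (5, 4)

;; sense(dir='north') : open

;; push(x='north') : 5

;; move(dir='north') : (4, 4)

;; sense(dir='north') : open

;; push(x='north') : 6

;; move(dir='north') : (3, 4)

;; sense(dir='north') : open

;; push(x='north') : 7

;; move(dir='north') : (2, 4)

;; sense(dir='north') : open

;; push(x='north') : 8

;; move(dir='north') : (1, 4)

;; sense(dir='north') : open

;; push(x='north') : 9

;; move(dir='north') : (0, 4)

;; sense(dir='west') : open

;; push(x='west') : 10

;; move(dir='west') : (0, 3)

;; sense(dir='south') : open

;; push(x='south') : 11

;; move(dir='south') : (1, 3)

;; sense(dir='south') : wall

;; sense(dir='west') : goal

;; move(dir='west') : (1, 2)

Answer: (1, 2)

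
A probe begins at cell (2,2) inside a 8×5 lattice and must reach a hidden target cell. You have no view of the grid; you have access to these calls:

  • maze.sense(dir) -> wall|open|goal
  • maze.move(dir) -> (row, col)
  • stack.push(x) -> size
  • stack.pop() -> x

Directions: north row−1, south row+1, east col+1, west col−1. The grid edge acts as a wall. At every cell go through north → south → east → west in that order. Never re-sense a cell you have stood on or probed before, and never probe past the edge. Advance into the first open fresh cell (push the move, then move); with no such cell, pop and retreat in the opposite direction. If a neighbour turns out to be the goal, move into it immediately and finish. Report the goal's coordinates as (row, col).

Act: maze.sense[north]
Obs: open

Act: stack.push[north]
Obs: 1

Act: maze.move[north]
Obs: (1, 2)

Act: maze.sense[north]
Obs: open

Act: stack.push[north]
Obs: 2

Act: maze.move[north]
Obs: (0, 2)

Act: maze.sense[east]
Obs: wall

Act: maze.sense[west]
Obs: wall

Act: stack.pop[]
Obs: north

Act: maze.move[south]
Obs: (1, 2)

Act: maze.sense[east]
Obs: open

Act: stack.push[east]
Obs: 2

Act: maze.move[east]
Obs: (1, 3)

Act: maze.sense[south]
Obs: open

Act: stack.push[south]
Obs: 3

Act: maze.move[south]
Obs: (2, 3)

Act: maze.sense[south]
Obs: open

Act: stack.push[south]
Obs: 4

Act: maze.move[south]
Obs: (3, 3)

Act: maze.sense[south]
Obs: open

Act: stack.push[south]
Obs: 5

Act: maze.move[south]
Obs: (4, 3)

Act: maze.sense[south]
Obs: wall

Act: maze.sense[east]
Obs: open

Act: stack.push[east]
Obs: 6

Act: maze.move[east]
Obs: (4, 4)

Act: maze.sense[north]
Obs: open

Act: stack.push[north]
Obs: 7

Act: maze.move[north]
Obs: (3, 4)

Act: maze.sense[north]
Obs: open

Act: stack.push[north]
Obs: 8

Act: maze.move[north]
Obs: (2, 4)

Act: maze.sense[north]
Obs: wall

Act: stack.pop[]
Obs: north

Act: maze.move[south]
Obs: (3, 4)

Act: stack.pop[]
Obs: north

Act: maze.move[south]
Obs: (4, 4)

Act: maze.sense[south]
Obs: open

Act: stack.push[south]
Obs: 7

Act: maze.move[south]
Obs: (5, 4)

Act: maze.sense[south]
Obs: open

Act: stack.push[south]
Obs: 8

Act: maze.move[south]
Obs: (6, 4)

Act: maze.sense[south]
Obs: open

Act: stack.push[south]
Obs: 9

Act: maze.move[south]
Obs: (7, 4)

Act: maze.sense[west]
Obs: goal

Act: maze.move[west]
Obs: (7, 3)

Answer: (7, 3)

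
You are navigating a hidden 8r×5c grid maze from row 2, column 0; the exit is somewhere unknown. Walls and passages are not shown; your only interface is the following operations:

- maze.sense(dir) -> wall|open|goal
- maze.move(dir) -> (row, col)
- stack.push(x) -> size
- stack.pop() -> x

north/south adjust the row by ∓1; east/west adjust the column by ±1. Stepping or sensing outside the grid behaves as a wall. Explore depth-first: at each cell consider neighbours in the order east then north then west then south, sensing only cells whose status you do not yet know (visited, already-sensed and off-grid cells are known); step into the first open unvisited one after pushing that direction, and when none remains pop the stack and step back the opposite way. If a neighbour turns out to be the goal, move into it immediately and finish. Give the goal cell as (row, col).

I try sense(dir: east), — result: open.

Next I call push(x: east), giving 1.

I try move(dir: east), → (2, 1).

Next I call sense(dir: east), — result: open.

I call push(x: east), yielding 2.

I try move(dir: east), yielding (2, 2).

Then sense(dir: east), giving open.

Then push(x: east), giving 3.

Using move(dir: east), → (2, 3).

Next I call sense(dir: east), which returns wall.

Using sense(dir: north), and observe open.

Using push(x: north), and observe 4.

I try move(dir: north), which returns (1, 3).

Next I call sense(dir: east), and get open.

I run push(x: east), and observe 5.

Calling move(dir: east), → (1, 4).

Using sense(dir: north), → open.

Invoking push(x: north), giving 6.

Then move(dir: north), and get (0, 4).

Calling sense(dir: west), which returns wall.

I run pop, yielding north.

Calling move(dir: south), and observe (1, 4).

Invoking pop, and observe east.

I invoke move(dir: west), and get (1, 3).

I try sense(dir: west), and get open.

Invoking push(x: west), and get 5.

Using move(dir: west), yielding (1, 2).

Now I run sense(dir: north), and see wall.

Using sense(dir: west), → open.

I call push(x: west), and see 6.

Using move(dir: west), yielding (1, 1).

Invoking sense(dir: north), and get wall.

Next I call sense(dir: west), which returns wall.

Invoking pop(), giving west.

I try move(dir: east), which returns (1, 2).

I call pop(), and observe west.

Now I run move(dir: east), and see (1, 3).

Next I call pop(), and see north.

Now I run move(dir: south), and see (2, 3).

Calling sense(dir: south), — result: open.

I run push(x: south), → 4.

Invoking move(dir: south), and get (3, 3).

I invoke sense(dir: east), which returns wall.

Invoking sense(dir: west), giving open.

I call push(x: west), → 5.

I run move(dir: west), giving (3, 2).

Calling sense(dir: west), which returns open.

I invoke push(x: west), — result: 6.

Then move(dir: west), and observe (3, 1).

Invoking sense(dir: west), and see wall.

Now I run sense(dir: south), and get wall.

I run pop, yielding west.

I invoke move(dir: east), : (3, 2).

I run sense(dir: south), which returns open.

I run push(x: south), : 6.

Invoking move(dir: south), yielding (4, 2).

Then sense(dir: east), and observe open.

I call push(x: east), yielding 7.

Then move(dir: east), and see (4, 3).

Next I call sense(dir: east), and see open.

I try push(x: east), and see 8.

Invoking move(dir: east), — result: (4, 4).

I call sense(dir: south), which returns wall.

Next I call pop(), and observe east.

I use move(dir: west), → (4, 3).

Now I run sense(dir: south), — result: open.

Calling push(x: south), → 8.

Next I call move(dir: south), giving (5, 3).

I use sense(dir: west), and observe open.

Calling push(x: west), : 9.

I call move(dir: west), giving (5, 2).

Invoking sense(dir: west), yielding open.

Invoking push(x: west), and see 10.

Now I run move(dir: west), which returns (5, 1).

Then sense(dir: west), — result: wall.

I run sense(dir: south), giving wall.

Using pop, yielding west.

Next I call move(dir: east), : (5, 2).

I call sense(dir: south), and see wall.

I try pop(), and see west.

Invoking move(dir: east), : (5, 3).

Now I run sense(dir: south), giving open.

I run push(x: south), which returns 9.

Using move(dir: south), yielding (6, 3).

Then sense(dir: east), yielding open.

Calling push(x: east), yielding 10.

Calling move(dir: east), and get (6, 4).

Calling sense(dir: south), → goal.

Using move(dir: south), — result: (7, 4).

Answer: (7, 4)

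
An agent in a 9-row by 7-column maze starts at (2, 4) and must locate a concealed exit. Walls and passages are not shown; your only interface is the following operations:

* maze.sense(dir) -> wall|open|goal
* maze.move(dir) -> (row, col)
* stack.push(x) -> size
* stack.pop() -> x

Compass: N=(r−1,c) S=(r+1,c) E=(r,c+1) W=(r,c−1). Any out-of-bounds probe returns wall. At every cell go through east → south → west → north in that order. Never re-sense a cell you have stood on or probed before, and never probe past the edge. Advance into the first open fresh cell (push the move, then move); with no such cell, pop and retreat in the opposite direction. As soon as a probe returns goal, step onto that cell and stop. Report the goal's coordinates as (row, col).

[in] maze.sense east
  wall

[in] maze.sense south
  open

[in] stack.push south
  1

[in] maze.move south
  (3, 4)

[in] maze.sense east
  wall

[in] maze.sense south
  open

[in] stack.push south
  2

[in] maze.move south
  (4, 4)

[in] maze.sense east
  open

[in] stack.push east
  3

[in] maze.move east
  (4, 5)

[in] maze.sense east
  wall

[in] maze.sense south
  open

[in] stack.push south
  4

[in] maze.move south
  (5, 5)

[in] maze.sense east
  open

[in] stack.push east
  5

[in] maze.move east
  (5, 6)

[in] maze.sense south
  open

[in] stack.push south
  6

[in] maze.move south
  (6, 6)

[in] maze.sense south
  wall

[in] maze.sense west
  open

[in] stack.push west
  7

[in] maze.move west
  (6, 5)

[in] maze.sense south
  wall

[in] maze.sense west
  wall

[in] stack.pop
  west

[in] maze.move east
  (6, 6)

[in] stack.pop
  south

[in] maze.move north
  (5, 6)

[in] stack.pop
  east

[in] maze.move west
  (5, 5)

[in] maze.sense west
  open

[in] stack.push west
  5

[in] maze.move west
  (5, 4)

[in] maze.sense west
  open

[in] stack.push west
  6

[in] maze.move west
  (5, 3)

[in] maze.sense south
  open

[in] stack.push south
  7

[in] maze.move south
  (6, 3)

[in] maze.sense south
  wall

[in] maze.sense west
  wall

[in] stack.pop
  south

[in] maze.move north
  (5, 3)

[in] maze.sense west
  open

[in] stack.push west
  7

[in] maze.move west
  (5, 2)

[in] maze.sense west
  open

[in] stack.push west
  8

[in] maze.move west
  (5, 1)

[in] maze.sense south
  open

[in] stack.push south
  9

[in] maze.move south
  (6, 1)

[in] maze.sense south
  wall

[in] maze.sense west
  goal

[in] maze.move west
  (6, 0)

Answer: (6, 0)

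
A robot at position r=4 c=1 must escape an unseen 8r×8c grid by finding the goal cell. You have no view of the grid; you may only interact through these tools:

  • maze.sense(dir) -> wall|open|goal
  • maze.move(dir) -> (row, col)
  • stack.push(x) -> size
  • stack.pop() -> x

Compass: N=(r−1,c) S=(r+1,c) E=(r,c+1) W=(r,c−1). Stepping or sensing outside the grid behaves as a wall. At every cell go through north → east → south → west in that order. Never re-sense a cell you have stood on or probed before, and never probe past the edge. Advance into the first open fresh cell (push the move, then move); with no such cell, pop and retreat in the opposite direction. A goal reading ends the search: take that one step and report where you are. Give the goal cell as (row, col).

→ sense(dir→north)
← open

→ push(x→north)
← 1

→ move(dir→north)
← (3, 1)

→ sense(dir→north)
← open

→ push(x→north)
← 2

→ move(dir→north)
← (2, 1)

→ sense(dir→north)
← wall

→ sense(dir→east)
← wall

→ sense(dir→west)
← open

→ push(x→west)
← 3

→ move(dir→west)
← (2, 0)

→ sense(dir→north)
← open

→ push(x→north)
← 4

→ move(dir→north)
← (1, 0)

→ sense(dir→north)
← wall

→ pop()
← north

→ move(dir→south)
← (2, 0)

→ sense(dir→south)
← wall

→ pop()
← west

→ move(dir→east)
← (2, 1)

→ pop()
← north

→ move(dir→south)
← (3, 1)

→ sense(dir→east)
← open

→ push(x→east)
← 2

→ move(dir→east)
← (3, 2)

→ sense(dir→east)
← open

→ push(x→east)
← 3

→ move(dir→east)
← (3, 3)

→ sense(dir→north)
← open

→ push(x→north)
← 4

→ move(dir→north)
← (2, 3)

→ sense(dir→north)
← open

→ push(x→north)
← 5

→ move(dir→north)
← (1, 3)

→ sense(dir→north)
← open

→ push(x→north)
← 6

→ move(dir→north)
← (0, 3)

→ sense(dir→east)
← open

→ push(x→east)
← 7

→ move(dir→east)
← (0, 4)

→ sense(dir→east)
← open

→ push(x→east)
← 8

→ move(dir→east)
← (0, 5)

→ sense(dir→east)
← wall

→ sense(dir→south)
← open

→ push(x→south)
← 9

→ move(dir→south)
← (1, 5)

→ sense(dir→east)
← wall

→ sense(dir→south)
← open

→ push(x→south)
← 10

→ move(dir→south)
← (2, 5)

→ sense(dir→east)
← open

→ push(x→east)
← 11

→ move(dir→east)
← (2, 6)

→ sense(dir→east)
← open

→ push(x→east)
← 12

→ move(dir→east)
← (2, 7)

→ sense(dir→north)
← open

→ push(x→north)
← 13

→ move(dir→north)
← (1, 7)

→ sense(dir→north)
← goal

→ move(dir→north)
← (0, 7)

Answer: (0, 7)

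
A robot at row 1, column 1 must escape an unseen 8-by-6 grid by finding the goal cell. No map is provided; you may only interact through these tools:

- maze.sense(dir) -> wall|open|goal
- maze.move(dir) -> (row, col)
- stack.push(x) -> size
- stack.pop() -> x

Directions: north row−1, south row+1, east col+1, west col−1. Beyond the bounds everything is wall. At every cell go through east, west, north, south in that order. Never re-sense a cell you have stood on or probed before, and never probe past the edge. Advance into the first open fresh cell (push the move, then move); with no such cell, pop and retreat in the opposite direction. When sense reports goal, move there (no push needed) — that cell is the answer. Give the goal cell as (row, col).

// maze.sense(dir→east) : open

// stack.push(x→east) : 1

// maze.move(dir→east) : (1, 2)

// maze.sense(dir→east) : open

// stack.push(x→east) : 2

// maze.move(dir→east) : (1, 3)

// maze.sense(dir→east) : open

// stack.push(x→east) : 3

// maze.move(dir→east) : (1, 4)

// maze.sense(dir→east) : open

// stack.push(x→east) : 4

// maze.move(dir→east) : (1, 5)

// maze.sense(dir→north) : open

// stack.push(x→north) : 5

// maze.move(dir→north) : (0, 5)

// maze.sense(dir→west) : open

// stack.push(x→west) : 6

// maze.move(dir→west) : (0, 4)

// maze.sense(dir→west) : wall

// stack.pop() : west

// maze.move(dir→east) : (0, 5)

// stack.pop() : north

// maze.move(dir→south) : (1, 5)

// maze.sense(dir→south) : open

// stack.push(x→south) : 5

// maze.move(dir→south) : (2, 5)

// maze.sense(dir→west) : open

// stack.push(x→west) : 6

// maze.move(dir→west) : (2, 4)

// maze.sense(dir→west) : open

// stack.push(x→west) : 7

// maze.move(dir→west) : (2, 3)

// maze.sense(dir→west) : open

// stack.push(x→west) : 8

// maze.move(dir→west) : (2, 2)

// maze.sense(dir→west) : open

// stack.push(x→west) : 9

// maze.move(dir→west) : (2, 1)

// maze.sense(dir→west) : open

// stack.push(x→west) : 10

// maze.move(dir→west) : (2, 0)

// maze.sense(dir→north) : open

// stack.push(x→north) : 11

// maze.move(dir→north) : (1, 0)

// maze.sense(dir→north) : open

// stack.push(x→north) : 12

// maze.move(dir→north) : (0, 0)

// maze.sense(dir→east) : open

// stack.push(x→east) : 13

// maze.move(dir→east) : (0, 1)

// maze.sense(dir→east) : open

// stack.push(x→east) : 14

// maze.move(dir→east) : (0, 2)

// stack.pop() : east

// maze.move(dir→west) : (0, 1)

// stack.pop() : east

// maze.move(dir→west) : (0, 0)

// stack.pop() : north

// maze.move(dir→south) : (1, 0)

// stack.pop() : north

// maze.move(dir→south) : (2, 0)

// maze.sense(dir→south) : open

// stack.push(x→south) : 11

// maze.move(dir→south) : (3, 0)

// maze.sense(dir→east) : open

// stack.push(x→east) : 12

// maze.move(dir→east) : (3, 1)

// maze.sense(dir→east) : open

// stack.push(x→east) : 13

// maze.move(dir→east) : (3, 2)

// maze.sense(dir→east) : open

// stack.push(x→east) : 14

// maze.move(dir→east) : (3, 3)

// maze.sense(dir→east) : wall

// maze.sense(dir→south) : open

// stack.push(x→south) : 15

// maze.move(dir→south) : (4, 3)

// maze.sense(dir→east) : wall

// maze.sense(dir→west) : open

// stack.push(x→west) : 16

// maze.move(dir→west) : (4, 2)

// maze.sense(dir→west) : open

// stack.push(x→west) : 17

// maze.move(dir→west) : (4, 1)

// maze.sense(dir→west) : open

// stack.push(x→west) : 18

// maze.move(dir→west) : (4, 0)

// maze.sense(dir→south) : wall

// stack.pop() : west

// maze.move(dir→east) : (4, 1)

// maze.sense(dir→south) : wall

// stack.pop() : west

// maze.move(dir→east) : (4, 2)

// maze.sense(dir→south) : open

// stack.push(x→south) : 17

// maze.move(dir→south) : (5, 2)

// maze.sense(dir→east) : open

// stack.push(x→east) : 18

// maze.move(dir→east) : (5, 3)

// maze.sense(dir→east) : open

// stack.push(x→east) : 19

// maze.move(dir→east) : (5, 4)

// maze.sense(dir→east) : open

// stack.push(x→east) : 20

// maze.move(dir→east) : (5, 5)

// maze.sense(dir→north) : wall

// maze.sense(dir→south) : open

// stack.push(x→south) : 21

// maze.move(dir→south) : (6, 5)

// maze.sense(dir→west) : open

// stack.push(x→west) : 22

// maze.move(dir→west) : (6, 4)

// maze.sense(dir→west) : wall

// maze.sense(dir→south) : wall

// stack.pop() : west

// maze.move(dir→east) : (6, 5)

// maze.sense(dir→south) : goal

// maze.move(dir→south) : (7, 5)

Answer: (7, 5)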